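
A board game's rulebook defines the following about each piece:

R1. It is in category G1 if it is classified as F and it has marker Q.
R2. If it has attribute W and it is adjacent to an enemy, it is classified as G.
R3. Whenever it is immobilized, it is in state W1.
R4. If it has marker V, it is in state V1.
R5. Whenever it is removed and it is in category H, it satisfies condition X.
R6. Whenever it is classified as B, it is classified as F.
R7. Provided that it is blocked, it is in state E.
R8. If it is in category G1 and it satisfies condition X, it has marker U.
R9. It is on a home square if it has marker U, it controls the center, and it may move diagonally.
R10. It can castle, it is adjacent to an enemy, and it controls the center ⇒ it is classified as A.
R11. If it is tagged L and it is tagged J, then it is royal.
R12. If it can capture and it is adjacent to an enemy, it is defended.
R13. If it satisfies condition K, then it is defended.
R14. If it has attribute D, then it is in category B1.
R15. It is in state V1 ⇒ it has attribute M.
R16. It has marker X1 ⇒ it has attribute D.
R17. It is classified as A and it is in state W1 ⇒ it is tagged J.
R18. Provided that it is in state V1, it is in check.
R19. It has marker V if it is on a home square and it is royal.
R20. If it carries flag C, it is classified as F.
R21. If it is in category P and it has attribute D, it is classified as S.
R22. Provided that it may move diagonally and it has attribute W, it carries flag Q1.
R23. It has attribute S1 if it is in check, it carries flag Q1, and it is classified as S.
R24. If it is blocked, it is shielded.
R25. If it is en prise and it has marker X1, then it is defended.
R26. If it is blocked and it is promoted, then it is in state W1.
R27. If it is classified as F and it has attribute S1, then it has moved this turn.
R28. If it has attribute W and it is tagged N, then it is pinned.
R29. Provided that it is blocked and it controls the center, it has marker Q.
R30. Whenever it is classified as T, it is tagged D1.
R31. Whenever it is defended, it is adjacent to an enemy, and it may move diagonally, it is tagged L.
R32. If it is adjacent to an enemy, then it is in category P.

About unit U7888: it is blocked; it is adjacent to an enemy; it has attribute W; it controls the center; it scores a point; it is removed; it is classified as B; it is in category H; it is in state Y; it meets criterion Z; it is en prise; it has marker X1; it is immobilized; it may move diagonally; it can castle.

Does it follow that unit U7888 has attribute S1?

Yes

By R3 (it is immobilized): it is in state W1.
By R5 (it is removed, it is in category H): it satisfies condition X.
By R6 (it is classified as B): it is classified as F.
By R10 (it can castle, it is adjacent to an enemy, it controls the center): it is classified as A.
By R16 (it has marker X1): it has attribute D.
By R17 (it is classified as A, it is in state W1): it is tagged J.
By R22 (it may move diagonally, it has attribute W): it carries flag Q1.
By R25 (it is en prise, it has marker X1): it is defended.
By R29 (it is blocked, it controls the center): it has marker Q.
By R31 (it is defended, it is adjacent to an enemy, it may move diagonally): it is tagged L.
By R32 (it is adjacent to an enemy): it is in category P.
By R1 (it is classified as F, it has marker Q): it is in category G1.
By R8 (it is in category G1, it satisfies condition X): it has marker U.
By R9 (it has marker U, it controls the center, it may move diagonally): it is on a home square.
By R11 (it is tagged L, it is tagged J): it is royal.
By R19 (it is on a home square, it is royal): it has marker V.
By R21 (it is in category P, it has attribute D): it is classified as S.
By R4 (it has marker V): it is in state V1.
By R18 (it is in state V1): it is in check.
By R23 (it is in check, it carries flag Q1, it is classified as S): it has attribute S1.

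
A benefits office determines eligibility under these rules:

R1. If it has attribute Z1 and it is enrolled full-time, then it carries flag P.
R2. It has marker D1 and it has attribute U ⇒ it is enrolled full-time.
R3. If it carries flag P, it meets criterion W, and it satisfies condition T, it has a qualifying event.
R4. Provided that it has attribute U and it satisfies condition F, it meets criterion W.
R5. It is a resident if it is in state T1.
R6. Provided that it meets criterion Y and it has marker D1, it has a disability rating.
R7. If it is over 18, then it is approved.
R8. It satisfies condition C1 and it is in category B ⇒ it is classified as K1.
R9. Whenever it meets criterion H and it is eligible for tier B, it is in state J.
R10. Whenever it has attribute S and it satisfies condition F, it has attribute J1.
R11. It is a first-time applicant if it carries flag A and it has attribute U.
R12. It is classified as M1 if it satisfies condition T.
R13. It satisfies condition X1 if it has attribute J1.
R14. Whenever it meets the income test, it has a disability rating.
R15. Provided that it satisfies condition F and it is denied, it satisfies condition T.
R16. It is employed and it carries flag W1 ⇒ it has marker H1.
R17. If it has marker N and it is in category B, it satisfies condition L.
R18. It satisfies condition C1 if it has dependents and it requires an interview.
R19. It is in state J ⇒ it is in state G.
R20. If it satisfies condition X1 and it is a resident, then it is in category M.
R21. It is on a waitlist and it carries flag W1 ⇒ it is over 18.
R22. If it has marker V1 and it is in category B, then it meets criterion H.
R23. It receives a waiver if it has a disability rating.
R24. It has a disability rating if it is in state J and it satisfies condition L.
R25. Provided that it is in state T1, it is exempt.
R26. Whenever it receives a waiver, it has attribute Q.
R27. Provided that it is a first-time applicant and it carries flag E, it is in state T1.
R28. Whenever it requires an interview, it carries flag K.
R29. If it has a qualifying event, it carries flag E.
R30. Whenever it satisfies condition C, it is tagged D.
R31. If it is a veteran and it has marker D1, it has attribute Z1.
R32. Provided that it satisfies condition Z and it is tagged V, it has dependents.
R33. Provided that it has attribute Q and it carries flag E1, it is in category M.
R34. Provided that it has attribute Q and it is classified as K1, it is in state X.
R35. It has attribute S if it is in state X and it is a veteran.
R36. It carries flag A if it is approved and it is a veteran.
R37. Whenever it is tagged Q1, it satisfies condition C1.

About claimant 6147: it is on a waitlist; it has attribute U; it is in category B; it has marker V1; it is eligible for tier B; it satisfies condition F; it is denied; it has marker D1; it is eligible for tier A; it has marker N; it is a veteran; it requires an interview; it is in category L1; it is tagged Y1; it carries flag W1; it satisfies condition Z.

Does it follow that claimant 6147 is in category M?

Forward chaining from the given facts derives: is enrolled full-time, meets criterion W, satisfies condition T, satisfies condition L, is over 18, meets criterion H, carries flag K, has attribute Z1, carries flag P, has a qualifying event, is approved, is in state J, is classified as M1, is in state G, has a disability rating, carries flag E, carries flag A, is a first-time applicant, receives a waiver, has attribute Q, is in state T1, is a resident, is exempt.
Rules concluding "it is in category M": R20 needs "it satisfies condition X1"; R33 needs "it carries flag E1" — none of these are established.

No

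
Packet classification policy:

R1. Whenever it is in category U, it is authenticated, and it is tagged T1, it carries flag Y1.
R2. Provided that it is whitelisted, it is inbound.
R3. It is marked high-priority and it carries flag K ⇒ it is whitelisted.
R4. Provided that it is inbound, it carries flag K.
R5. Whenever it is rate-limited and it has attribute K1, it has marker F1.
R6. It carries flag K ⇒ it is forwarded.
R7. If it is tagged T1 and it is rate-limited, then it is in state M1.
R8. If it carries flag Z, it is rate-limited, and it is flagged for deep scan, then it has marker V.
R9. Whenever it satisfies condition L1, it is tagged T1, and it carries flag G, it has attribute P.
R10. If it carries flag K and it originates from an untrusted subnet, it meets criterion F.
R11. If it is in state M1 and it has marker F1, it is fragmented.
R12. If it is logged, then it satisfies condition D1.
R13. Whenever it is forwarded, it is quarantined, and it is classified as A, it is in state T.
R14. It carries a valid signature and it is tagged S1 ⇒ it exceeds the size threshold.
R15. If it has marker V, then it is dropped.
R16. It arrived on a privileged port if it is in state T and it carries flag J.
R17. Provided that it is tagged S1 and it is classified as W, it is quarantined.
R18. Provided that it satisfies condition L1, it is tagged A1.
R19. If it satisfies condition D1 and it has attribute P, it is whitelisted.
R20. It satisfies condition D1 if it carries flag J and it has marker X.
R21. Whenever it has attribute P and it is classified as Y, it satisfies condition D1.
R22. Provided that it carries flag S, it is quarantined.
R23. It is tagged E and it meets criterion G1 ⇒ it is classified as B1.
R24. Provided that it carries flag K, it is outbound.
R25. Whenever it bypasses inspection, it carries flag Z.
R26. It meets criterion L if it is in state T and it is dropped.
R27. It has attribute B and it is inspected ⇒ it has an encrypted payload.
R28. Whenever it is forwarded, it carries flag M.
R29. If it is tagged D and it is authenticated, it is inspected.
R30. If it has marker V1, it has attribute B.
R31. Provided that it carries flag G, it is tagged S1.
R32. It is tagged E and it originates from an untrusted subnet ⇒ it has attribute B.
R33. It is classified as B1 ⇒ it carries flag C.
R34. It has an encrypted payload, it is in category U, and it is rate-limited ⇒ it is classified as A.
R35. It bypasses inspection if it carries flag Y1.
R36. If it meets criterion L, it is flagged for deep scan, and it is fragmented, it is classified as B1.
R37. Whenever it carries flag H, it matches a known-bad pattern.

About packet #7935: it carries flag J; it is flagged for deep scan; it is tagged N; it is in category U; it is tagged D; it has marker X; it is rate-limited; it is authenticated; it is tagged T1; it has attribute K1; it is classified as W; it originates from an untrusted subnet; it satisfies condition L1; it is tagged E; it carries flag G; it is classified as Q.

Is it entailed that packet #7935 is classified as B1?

By R1 (it is in category U, it is authenticated, it is tagged T1): it carries flag Y1.
By R5 (it is rate-limited, it has attribute K1): it has marker F1.
By R7 (it is tagged T1, it is rate-limited): it is in state M1.
By R9 (it satisfies condition L1, it is tagged T1, it carries flag G): it has attribute P.
By R11 (it is in state M1, it has marker F1): it is fragmented.
By R20 (it carries flag J, it has marker X): it satisfies condition D1.
By R29 (it is tagged D, it is authenticated): it is inspected.
By R31 (it carries flag G): it is tagged S1.
By R32 (it is tagged E, it originates from an untrusted subnet): it has attribute B.
By R35 (it carries flag Y1): it bypasses inspection.
By R17 (it is tagged S1, it is classified as W): it is quarantined.
By R19 (it satisfies condition D1, it has attribute P): it is whitelisted.
By R25 (it bypasses inspection): it carries flag Z.
By R27 (it has attribute B, it is inspected): it has an encrypted payload.
By R34 (it has an encrypted payload, it is in category U, it is rate-limited): it is classified as A.
By R2 (it is whitelisted): it is inbound.
By R4 (it is inbound): it carries flag K.
By R6 (it carries flag K): it is forwarded.
By R8 (it carries flag Z, it is rate-limited, it is flagged for deep scan): it has marker V.
By R13 (it is forwarded, it is quarantined, it is classified as A): it is in state T.
By R15 (it has marker V): it is dropped.
By R26 (it is in state T, it is dropped): it meets criterion L.
By R36 (it meets criterion L, it is flagged for deep scan, it is fragmented): it is classified as B1.

Yes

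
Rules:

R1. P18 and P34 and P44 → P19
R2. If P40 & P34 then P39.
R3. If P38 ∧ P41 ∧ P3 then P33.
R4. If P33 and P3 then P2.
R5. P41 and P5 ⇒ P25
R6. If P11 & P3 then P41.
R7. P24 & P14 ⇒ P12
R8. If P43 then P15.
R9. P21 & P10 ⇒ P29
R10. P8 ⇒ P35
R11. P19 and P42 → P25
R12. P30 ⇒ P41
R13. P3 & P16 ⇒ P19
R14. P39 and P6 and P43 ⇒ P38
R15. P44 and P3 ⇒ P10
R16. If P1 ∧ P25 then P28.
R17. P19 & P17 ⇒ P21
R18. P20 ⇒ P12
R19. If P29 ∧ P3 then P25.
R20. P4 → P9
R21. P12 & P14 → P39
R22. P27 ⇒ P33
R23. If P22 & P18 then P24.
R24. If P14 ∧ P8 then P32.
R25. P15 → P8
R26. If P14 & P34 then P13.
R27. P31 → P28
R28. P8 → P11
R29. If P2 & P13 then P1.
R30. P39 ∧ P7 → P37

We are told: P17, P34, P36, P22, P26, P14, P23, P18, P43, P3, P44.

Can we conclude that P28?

No

Forward chaining from the given facts derives: P19, P15, P10, P21, P24, P8, P13, P11, P41, P12, P29, P35, P25, P39, P32.
Rules concluding P28: R16 needs P1; R27 needs P31 — none of these are established.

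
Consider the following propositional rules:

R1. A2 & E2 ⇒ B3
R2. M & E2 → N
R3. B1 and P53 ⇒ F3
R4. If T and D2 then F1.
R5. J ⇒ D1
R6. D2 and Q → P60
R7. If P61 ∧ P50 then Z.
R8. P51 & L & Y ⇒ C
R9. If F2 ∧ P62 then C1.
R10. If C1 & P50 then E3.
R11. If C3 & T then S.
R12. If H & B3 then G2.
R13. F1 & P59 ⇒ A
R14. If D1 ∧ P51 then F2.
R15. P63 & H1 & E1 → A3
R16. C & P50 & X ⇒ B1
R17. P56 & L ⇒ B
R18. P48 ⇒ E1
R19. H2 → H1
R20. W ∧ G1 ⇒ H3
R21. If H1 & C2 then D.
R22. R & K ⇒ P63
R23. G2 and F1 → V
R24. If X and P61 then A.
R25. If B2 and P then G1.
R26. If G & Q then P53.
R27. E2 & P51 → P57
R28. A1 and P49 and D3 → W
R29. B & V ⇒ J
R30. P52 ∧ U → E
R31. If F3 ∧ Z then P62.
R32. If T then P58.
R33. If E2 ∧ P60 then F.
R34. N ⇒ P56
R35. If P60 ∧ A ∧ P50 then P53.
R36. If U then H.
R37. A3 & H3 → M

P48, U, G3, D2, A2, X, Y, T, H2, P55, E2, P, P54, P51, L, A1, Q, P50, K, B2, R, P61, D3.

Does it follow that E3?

Forward chaining from the given facts derives: B3, F1, P60, Z, C, B1, E1, H1, P63, A, G1, P57, P58, F, P53, H, F3, G2, A3, V, P62.
The only rule concluding E3 is R10, which needs C1; that is never established.

No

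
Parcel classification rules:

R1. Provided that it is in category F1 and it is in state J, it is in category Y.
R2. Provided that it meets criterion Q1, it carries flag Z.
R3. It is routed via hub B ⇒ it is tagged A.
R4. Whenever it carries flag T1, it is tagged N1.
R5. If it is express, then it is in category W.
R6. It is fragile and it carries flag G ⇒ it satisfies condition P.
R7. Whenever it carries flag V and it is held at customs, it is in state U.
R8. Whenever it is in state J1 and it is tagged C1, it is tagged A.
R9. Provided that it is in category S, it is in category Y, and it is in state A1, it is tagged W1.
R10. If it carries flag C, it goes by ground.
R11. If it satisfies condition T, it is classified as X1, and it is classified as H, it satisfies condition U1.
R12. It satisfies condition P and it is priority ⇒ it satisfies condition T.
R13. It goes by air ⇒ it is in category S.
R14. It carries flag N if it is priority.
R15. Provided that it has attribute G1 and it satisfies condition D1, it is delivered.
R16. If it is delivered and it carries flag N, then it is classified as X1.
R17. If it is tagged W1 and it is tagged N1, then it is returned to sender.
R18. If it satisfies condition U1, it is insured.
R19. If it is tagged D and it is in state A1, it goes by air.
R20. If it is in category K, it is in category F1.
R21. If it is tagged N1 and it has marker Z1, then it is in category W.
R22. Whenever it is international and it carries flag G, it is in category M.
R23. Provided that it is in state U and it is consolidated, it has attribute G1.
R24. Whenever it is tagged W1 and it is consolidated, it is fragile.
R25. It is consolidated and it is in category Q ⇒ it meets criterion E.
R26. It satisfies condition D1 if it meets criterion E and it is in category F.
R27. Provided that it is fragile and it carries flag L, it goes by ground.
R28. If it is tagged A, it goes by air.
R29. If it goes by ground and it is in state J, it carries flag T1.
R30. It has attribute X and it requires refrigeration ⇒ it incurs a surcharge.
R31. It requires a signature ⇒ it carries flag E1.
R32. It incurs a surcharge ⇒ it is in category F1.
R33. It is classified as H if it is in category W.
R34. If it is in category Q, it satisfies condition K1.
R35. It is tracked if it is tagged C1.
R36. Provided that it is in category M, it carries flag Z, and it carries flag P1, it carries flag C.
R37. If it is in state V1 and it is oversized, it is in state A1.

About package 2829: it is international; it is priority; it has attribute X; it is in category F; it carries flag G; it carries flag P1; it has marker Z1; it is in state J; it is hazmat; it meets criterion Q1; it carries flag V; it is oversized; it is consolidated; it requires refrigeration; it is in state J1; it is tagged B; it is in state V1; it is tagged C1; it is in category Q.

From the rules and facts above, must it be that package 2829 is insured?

Forward chaining from the given facts derives: carries flag Z, is tagged A, carries flag N, is in category M, meets criterion E, satisfies condition D1, goes by air, incurs a surcharge, is in category F1, satisfies condition K1, is tracked, carries flag C, is in state A1, is in category Y, goes by ground, is in category S, carries flag T1, is tagged N1, is tagged W1, is returned to sender, is in category W, is fragile, is classified as H, satisfies condition P, satisfies condition T.
The only rule concluding "it is insured" is R18, which needs "it satisfies condition U1"; that is never established.

No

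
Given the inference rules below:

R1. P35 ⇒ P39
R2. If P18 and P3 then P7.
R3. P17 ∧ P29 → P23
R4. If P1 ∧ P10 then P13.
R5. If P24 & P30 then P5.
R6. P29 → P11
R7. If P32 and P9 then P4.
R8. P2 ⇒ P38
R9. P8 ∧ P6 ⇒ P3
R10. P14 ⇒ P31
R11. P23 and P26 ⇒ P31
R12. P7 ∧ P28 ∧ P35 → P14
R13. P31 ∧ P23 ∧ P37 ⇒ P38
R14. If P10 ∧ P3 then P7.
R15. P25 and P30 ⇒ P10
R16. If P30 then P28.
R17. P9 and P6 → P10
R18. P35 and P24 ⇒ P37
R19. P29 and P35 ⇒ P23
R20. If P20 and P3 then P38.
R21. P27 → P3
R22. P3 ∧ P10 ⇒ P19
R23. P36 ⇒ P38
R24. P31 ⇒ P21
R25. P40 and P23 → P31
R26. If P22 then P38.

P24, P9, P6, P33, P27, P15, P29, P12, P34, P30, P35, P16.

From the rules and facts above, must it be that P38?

P28  (by R16: P30)
P10  (by R17: P9, P6)
P37  (by R18: P35, P24)
P23  (by R19: P29, P35)
P3  (by R21: P27)
P7  (by R14: P10, P3)
P14  (by R12: P7, P28, P35)
P31  (by R10: P14)
P38  (by R13: P31, P23, P37)

Yes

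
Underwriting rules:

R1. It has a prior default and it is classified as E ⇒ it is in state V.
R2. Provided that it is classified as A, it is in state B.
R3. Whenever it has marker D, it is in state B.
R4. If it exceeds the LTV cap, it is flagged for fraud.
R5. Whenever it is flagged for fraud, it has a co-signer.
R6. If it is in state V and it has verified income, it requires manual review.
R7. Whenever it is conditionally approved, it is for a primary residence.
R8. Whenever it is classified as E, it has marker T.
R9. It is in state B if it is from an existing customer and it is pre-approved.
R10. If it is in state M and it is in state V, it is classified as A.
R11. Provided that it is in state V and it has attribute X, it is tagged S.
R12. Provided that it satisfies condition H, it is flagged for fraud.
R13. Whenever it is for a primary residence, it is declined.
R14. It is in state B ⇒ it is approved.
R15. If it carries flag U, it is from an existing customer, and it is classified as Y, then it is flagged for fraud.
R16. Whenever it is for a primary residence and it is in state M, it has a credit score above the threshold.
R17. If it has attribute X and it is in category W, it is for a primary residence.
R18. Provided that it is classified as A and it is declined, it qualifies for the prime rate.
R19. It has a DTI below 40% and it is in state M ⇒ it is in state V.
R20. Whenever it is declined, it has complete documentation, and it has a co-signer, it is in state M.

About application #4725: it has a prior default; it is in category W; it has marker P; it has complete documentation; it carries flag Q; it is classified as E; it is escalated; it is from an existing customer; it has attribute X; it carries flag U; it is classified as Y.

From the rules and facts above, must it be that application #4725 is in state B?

Yes

By R1 (it has a prior default, it is classified as E): it is in state V.
By R15 (it carries flag U, it is from an existing customer, it is classified as Y): it is flagged for fraud.
By R17 (it has attribute X, it is in category W): it is for a primary residence.
By R5 (it is flagged for fraud): it has a co-signer.
By R13 (it is for a primary residence): it is declined.
By R20 (it is declined, it has complete documentation, it has a co-signer): it is in state M.
By R10 (it is in state M, it is in state V): it is classified as A.
By R2 (it is classified as A): it is in state B.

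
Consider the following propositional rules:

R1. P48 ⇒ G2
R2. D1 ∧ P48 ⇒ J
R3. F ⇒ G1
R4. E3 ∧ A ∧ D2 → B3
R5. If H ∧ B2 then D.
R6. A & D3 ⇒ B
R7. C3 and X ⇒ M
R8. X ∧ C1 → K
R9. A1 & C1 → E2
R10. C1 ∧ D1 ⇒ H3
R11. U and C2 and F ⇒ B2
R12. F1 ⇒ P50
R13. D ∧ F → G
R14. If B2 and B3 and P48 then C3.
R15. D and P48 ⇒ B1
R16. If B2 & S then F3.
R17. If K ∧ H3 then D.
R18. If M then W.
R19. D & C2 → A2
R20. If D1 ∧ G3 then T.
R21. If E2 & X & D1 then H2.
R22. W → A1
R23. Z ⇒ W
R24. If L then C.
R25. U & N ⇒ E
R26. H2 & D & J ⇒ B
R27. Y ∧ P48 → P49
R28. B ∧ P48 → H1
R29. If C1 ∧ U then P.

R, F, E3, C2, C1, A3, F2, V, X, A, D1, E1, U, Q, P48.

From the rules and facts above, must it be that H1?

Forward chaining from the given facts derives: G2, J, G1, K, H3, B2, D, A2, P, G, B1.
The only rule concluding H1 is R28, which needs B; that is never established.

No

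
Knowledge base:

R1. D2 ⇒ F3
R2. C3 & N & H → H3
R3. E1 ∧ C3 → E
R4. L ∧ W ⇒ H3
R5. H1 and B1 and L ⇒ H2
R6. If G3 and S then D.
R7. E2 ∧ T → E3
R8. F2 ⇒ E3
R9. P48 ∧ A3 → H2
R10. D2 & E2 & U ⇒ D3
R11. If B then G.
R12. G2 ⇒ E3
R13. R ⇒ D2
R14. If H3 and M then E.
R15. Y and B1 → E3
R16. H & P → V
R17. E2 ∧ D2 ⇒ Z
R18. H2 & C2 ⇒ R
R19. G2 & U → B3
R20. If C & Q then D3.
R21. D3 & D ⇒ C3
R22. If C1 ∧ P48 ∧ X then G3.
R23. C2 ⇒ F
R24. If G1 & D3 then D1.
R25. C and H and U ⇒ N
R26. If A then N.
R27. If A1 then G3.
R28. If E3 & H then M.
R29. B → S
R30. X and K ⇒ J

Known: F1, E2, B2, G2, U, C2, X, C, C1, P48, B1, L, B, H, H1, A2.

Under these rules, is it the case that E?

H2  (by R5: H1, B1, L)
E3  (by R12: G2)
R  (by R18: H2, C2)
G3  (by R22: C1, P48, X)
N  (by R25: C, H, U)
M  (by R28: E3, H)
S  (by R29: B)
D  (by R6: G3, S)
D2  (by R13: R)
D3  (by R10: D2, E2, U)
C3  (by R21: D3, D)
H3  (by R2: C3, N, H)
E  (by R14: H3, M)

Yes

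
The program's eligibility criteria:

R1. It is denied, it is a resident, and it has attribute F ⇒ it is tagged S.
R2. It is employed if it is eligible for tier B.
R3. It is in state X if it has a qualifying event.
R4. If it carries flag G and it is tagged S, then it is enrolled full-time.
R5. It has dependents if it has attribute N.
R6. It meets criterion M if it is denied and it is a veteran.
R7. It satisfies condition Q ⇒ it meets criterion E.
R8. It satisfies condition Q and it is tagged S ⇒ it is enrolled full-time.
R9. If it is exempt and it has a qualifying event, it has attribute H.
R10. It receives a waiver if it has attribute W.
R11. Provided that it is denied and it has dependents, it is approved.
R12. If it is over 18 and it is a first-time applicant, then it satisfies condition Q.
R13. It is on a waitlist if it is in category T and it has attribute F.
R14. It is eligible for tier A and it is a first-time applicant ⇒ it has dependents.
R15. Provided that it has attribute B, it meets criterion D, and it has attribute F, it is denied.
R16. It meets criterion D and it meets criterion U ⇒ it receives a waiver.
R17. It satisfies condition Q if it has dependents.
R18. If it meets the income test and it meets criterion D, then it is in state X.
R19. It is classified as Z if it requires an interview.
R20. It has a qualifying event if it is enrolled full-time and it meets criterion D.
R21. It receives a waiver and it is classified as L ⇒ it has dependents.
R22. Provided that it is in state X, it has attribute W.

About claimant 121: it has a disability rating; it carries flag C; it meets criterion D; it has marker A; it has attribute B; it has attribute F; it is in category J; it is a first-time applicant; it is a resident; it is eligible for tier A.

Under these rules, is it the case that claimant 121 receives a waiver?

By R14 (it is eligible for tier A, it is a first-time applicant): it has dependents.
By R15 (it has attribute B, it meets criterion D, it has attribute F): it is denied.
By R17 (it has dependents): it satisfies condition Q.
By R1 (it is denied, it is a resident, it has attribute F): it is tagged S.
By R8 (it satisfies condition Q, it is tagged S): it is enrolled full-time.
By R20 (it is enrolled full-time, it meets criterion D): it has a qualifying event.
By R3 (it has a qualifying event): it is in state X.
By R22 (it is in state X): it has attribute W.
By R10 (it has attribute W): it receives a waiver.

Yes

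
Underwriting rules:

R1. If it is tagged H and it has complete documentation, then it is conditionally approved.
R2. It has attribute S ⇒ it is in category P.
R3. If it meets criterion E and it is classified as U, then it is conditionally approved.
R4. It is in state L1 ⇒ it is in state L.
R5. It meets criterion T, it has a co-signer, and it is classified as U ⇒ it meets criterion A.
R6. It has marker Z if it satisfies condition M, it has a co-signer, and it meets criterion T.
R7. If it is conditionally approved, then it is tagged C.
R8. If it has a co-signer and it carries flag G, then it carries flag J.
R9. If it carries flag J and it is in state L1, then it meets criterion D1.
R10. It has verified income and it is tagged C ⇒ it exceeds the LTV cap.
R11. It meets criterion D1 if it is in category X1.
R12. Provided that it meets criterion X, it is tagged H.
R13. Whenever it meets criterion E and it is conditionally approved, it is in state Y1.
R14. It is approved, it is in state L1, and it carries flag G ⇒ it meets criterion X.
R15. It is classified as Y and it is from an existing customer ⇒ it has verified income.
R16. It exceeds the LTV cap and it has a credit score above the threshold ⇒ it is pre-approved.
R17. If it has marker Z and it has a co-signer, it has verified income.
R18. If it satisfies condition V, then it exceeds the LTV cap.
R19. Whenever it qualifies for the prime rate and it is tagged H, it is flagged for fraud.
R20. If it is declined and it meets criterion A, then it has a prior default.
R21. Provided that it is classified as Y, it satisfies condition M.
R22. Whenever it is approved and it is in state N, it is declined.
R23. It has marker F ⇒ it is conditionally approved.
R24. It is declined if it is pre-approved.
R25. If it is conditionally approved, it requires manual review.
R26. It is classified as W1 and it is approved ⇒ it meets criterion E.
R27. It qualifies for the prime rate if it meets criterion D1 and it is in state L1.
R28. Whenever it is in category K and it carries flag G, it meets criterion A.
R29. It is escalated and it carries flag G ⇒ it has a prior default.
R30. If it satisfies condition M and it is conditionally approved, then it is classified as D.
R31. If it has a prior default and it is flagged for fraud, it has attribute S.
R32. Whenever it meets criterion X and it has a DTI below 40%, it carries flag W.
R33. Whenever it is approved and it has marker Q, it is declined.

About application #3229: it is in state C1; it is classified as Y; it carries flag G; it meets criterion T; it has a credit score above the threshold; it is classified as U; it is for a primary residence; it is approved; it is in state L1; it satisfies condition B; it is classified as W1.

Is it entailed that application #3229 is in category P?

No

Forward chaining from the given facts derives: is in state L, meets criterion X, satisfies condition M, meets criterion E, is conditionally approved, is tagged C, is tagged H, is in state Y1, requires manual review, is classified as D.
The only rule concluding "it is in category P" is R2, which needs "it has attribute S"; that is never established.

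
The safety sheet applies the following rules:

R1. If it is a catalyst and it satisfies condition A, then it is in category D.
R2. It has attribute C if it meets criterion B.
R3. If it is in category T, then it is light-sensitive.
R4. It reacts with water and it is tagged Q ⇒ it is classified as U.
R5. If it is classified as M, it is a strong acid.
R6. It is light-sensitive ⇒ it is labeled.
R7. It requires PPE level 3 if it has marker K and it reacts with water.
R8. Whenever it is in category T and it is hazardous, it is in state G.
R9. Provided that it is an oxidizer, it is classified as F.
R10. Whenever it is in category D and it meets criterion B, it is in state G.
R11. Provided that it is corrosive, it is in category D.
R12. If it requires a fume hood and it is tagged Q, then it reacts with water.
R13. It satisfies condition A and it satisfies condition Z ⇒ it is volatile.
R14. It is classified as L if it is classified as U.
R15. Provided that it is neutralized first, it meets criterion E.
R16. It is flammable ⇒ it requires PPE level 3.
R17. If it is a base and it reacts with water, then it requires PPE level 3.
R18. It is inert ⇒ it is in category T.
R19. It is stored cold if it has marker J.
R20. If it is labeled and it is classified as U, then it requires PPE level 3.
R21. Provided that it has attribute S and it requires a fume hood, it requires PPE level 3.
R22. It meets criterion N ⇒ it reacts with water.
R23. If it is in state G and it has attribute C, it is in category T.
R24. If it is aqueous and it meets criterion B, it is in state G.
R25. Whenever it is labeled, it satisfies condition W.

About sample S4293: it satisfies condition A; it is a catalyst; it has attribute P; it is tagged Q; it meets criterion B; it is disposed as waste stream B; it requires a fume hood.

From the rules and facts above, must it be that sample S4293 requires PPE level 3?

By R1 (it is a catalyst, it satisfies condition A): it is in category D.
By R2 (it meets criterion B): it has attribute C.
By R10 (it is in category D, it meets criterion B): it is in state G.
By R12 (it requires a fume hood, it is tagged Q): it reacts with water.
By R23 (it is in state G, it has attribute C): it is in category T.
By R3 (it is in category T): it is light-sensitive.
By R4 (it reacts with water, it is tagged Q): it is classified as U.
By R6 (it is light-sensitive): it is labeled.
By R20 (it is labeled, it is classified as U): it requires PPE level 3.

Yes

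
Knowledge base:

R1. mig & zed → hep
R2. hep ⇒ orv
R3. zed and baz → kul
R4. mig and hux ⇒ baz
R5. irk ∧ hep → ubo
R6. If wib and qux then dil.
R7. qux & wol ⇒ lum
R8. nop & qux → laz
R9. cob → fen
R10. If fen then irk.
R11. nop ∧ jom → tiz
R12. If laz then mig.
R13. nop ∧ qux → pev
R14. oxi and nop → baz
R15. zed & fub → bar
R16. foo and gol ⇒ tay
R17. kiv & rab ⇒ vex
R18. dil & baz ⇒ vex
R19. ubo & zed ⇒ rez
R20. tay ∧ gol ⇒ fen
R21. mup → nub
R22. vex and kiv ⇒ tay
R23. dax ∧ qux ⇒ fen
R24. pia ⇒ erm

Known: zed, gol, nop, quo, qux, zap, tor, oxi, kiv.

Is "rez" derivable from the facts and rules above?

Forward chaining from the given facts derives: laz, mig, pev, baz, hep, orv, kul.
The only rule concluding rez is R19, which needs ubo; that is never established.

No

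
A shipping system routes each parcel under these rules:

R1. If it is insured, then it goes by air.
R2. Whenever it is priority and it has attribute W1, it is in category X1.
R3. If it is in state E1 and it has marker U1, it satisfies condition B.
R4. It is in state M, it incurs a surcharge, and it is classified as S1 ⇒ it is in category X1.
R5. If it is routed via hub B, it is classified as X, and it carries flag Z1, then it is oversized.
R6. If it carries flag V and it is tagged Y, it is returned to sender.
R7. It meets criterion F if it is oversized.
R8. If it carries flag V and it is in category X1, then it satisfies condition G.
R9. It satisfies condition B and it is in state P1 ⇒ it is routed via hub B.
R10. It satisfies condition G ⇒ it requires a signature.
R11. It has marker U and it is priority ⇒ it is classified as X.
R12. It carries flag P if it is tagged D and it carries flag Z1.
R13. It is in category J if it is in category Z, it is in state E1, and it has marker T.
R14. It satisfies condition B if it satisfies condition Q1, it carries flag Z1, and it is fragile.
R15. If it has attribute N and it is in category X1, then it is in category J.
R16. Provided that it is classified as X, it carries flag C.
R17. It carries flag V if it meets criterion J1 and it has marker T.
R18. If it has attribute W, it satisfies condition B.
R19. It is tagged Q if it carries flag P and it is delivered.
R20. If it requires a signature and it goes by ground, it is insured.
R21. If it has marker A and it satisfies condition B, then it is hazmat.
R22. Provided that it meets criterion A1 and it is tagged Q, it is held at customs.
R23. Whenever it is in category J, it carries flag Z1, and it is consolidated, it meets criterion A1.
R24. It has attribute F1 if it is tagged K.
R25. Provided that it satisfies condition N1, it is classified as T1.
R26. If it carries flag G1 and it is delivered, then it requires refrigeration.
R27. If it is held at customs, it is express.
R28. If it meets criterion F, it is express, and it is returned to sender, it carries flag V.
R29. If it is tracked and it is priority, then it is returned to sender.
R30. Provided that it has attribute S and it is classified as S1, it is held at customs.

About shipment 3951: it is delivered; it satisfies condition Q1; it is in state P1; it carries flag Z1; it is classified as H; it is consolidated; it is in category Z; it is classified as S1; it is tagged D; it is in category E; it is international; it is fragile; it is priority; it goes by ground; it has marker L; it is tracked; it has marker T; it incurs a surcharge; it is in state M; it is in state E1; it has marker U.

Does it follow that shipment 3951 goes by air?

By R4 (it is in state M, it incurs a surcharge, it is classified as S1): it is in category X1.
By R11 (it has marker U, it is priority): it is classified as X.
By R12 (it is tagged D, it carries flag Z1): it carries flag P.
By R13 (it is in category Z, it is in state E1, it has marker T): it is in category J.
By R14 (it satisfies condition Q1, it carries flag Z1, it is fragile): it satisfies condition B.
By R19 (it carries flag P, it is delivered): it is tagged Q.
By R23 (it is in category J, it carries flag Z1, it is consolidated): it meets criterion A1.
By R29 (it is tracked, it is priority): it is returned to sender.
By R9 (it satisfies condition B, it is in state P1): it is routed via hub B.
By R22 (it meets criterion A1, it is tagged Q): it is held at customs.
By R27 (it is held at customs): it is express.
By R5 (it is routed via hub B, it is classified as X, it carries flag Z1): it is oversized.
By R7 (it is oversized): it meets criterion F.
By R28 (it meets criterion F, it is express, it is returned to sender): it carries flag V.
By R8 (it carries flag V, it is in category X1): it satisfies condition G.
By R10 (it satisfies condition G): it requires a signature.
By R20 (it requires a signature, it goes by ground): it is insured.
By R1 (it is insured): it goes by air.

Yes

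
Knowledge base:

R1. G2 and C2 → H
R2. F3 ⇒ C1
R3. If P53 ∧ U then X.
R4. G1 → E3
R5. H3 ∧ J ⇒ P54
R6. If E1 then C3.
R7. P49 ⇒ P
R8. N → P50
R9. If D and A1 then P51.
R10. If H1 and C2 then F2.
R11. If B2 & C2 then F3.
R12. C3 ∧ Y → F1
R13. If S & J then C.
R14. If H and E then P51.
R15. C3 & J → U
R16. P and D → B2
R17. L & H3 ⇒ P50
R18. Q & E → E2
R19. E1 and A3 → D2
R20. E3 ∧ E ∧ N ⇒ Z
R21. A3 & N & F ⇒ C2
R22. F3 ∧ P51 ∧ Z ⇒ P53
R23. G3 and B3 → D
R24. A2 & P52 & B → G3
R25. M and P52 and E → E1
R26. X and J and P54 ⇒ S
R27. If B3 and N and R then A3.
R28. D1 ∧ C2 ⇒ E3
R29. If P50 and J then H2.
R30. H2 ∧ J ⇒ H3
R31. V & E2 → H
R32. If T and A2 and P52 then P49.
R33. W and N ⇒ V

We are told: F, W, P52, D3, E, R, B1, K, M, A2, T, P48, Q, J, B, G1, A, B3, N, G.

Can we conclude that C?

E3  (by R4: G1)
P50  (by R8: N)
E2  (by R18: Q, E)
Z  (by R20: E3, E, N)
G3  (by R24: A2, P52, B)
E1  (by R25: M, P52, E)
A3  (by R27: B3, N, R)
H2  (by R29: P50, J)
H3  (by R30: H2, J)
P49  (by R32: T, A2, P52)
V  (by R33: W, N)
P54  (by R5: H3, J)
C3  (by R6: E1)
P  (by R7: P49)
U  (by R15: C3, J)
C2  (by R21: A3, N, F)
D  (by R23: G3, B3)
H  (by R31: V, E2)
P51  (by R14: H, E)
B2  (by R16: P, D)
F3  (by R11: B2, C2)
P53  (by R22: F3, P51, Z)
X  (by R3: P53, U)
S  (by R26: X, J, P54)
C  (by R13: S, J)

Yes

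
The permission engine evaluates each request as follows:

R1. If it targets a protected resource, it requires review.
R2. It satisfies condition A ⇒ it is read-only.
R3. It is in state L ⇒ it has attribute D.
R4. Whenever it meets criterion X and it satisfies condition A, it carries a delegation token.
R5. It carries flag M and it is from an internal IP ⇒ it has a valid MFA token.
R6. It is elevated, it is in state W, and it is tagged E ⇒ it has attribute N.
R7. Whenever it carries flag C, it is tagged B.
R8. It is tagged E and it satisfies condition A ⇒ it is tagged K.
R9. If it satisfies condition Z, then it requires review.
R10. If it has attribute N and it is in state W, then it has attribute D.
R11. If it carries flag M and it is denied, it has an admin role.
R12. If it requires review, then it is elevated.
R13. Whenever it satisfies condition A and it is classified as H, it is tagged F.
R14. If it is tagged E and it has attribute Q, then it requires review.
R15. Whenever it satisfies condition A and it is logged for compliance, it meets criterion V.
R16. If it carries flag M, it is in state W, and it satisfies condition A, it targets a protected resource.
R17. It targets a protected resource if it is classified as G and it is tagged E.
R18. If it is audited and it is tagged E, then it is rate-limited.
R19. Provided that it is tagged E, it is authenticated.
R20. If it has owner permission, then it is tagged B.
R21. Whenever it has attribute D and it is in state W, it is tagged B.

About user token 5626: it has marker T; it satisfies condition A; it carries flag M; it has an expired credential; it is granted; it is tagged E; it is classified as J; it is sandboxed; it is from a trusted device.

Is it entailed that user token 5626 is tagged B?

No

Forward chaining from the given facts derives: is read-only, is tagged K, is authenticated.
Rules concluding "it is tagged B": R7 needs "it carries flag C"; R20 needs "it has owner permission"; R21 needs "it has attribute D" — none of these are established.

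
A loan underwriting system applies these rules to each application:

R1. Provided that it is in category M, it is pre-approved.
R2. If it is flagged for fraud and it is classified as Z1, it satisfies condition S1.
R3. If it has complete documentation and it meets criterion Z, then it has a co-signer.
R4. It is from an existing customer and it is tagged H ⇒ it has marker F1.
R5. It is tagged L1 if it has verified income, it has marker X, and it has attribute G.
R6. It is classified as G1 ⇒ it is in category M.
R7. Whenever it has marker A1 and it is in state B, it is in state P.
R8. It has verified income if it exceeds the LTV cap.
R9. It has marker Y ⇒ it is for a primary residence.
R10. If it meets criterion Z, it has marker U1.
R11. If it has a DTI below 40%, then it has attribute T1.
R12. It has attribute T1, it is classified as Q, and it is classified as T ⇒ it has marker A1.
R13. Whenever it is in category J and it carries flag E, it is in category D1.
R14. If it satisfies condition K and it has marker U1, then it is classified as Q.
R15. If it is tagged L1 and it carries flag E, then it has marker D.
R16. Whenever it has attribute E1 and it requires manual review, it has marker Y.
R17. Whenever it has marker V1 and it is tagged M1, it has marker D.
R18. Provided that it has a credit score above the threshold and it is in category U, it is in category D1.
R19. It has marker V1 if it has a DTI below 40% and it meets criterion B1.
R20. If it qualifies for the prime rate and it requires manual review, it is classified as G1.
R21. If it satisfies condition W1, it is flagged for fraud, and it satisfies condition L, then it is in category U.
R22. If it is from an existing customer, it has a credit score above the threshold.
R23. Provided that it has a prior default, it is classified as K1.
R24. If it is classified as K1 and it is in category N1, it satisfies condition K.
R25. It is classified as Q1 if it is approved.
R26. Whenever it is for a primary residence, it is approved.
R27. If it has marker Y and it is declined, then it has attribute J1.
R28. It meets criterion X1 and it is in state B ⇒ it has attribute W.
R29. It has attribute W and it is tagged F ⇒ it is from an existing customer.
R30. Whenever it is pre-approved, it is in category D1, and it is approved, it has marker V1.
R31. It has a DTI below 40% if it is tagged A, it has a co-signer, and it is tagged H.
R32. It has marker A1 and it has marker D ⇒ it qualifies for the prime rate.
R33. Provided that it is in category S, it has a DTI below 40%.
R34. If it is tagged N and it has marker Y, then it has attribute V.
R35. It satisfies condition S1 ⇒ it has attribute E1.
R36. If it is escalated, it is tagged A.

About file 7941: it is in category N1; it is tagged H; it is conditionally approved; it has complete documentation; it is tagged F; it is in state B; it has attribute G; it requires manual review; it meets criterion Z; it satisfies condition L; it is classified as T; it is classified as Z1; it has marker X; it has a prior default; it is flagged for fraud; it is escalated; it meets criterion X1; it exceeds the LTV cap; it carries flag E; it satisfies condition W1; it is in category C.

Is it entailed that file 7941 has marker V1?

Yes

By R2 (it is flagged for fraud, it is classified as Z1): it satisfies condition S1.
By R3 (it has complete documentation, it meets criterion Z): it has a co-signer.
By R8 (it exceeds the LTV cap): it has verified income.
By R10 (it meets criterion Z): it has marker U1.
By R21 (it satisfies condition W1, it is flagged for fraud, it satisfies condition L): it is in category U.
By R23 (it has a prior default): it is classified as K1.
By R24 (it is classified as K1, it is in category N1): it satisfies condition K.
By R28 (it meets criterion X1, it is in state B): it has attribute W.
By R29 (it has attribute W, it is tagged F): it is from an existing customer.
By R35 (it satisfies condition S1): it has attribute E1.
By R36 (it is escalated): it is tagged A.
By R5 (it has verified income, it has marker X, it has attribute G): it is tagged L1.
By R14 (it satisfies condition K, it has marker U1): it is classified as Q.
By R15 (it is tagged L1, it carries flag E): it has marker D.
By R16 (it has attribute E1, it requires manual review): it has marker Y.
By R22 (it is from an existing customer): it has a credit score above the threshold.
By R31 (it is tagged A, it has a co-signer, it is tagged H): it has a DTI below 40%.
By R9 (it has marker Y): it is for a primary residence.
By R11 (it has a DTI below 40%): it has attribute T1.
By R12 (it has attribute T1, it is classified as Q, it is classified as T): it has marker A1.
By R18 (it has a credit score above the threshold, it is in category U): it is in category D1.
By R26 (it is for a primary residence): it is approved.
By R32 (it has marker A1, it has marker D): it qualifies for the prime rate.
By R20 (it qualifies for the prime rate, it requires manual review): it is classified as G1.
By R6 (it is classified as G1): it is in category M.
By R1 (it is in category M): it is pre-approved.
By R30 (it is pre-approved, it is in category D1, it is approved): it has marker V1.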